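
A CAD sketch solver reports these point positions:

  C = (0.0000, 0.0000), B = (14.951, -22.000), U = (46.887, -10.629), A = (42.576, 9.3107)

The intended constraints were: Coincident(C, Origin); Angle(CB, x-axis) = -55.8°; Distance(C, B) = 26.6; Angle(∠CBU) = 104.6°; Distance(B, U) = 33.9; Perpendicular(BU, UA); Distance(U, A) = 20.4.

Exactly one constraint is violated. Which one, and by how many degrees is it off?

Perpendicular(BU, UA) — off by 7.40°.

C = (0.00, 0.00) ✓; CB at -55.80° ✓; |CB| = 26.60 ✓; ∠CBU = 104.6° ✓; |BU| = 33.90 ✓; ∠(BU, UA) = 82.60° ✗; |UA| = 20.40 ✓.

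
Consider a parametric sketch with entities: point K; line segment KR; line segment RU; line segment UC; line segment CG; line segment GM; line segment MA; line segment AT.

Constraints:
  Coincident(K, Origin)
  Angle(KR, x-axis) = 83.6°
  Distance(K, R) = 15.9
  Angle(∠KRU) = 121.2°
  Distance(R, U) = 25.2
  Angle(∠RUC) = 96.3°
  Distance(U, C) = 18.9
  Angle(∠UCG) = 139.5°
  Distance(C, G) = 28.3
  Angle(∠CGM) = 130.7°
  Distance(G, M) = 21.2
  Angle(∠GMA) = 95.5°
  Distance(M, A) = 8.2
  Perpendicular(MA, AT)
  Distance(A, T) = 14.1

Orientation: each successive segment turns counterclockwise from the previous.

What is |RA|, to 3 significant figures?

38.3

∠CGM = 130.7° gives GM at -44.1° from the x-axis; with |GM| = 21.2, M = (-17.8, -25.4). ∠GMA = 95.5° gives MA at 40.4° from the x-axis; with |MA| = 8.2, A = (-11.5, -20.1). Then |RA| = |A − R| = 38.3.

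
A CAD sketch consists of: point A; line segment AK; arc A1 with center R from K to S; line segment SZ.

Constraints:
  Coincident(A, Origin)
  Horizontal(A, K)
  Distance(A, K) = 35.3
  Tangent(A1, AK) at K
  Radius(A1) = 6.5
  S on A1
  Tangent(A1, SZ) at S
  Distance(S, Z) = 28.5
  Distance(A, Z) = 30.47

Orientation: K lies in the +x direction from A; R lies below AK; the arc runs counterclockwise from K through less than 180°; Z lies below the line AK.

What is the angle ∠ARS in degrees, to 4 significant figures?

22.51°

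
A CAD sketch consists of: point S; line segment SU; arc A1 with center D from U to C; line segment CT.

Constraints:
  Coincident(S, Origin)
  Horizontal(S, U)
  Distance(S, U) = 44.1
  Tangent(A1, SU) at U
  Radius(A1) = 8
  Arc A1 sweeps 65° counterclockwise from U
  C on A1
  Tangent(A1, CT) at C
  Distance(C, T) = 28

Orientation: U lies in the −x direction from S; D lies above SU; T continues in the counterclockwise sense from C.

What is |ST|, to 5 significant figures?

39.058

S is at the origin; S and U share the same y with |SU| = 44.1 and U on the −x side, so U = (-44.100, 0.0000). The tangent condition forces DU to be normal to SU, so D = U + (0, 8) = (-44.100, 8.0000). On A1, U sits at bearing -90° from D; a 65° counterclockwise sweep puts C at bearing -25°, so C = D + 8.0·(cos -25°, sin -25°) = (-36.850, 4.6191). A1 meets CT tangentially, so DC is at right angles to CT, so CT runs along (−sin -25°, cos -25°); with |CT| = 28.0, T = (-25.016, 29.996). Then |ST| = |T − S| = 39.058.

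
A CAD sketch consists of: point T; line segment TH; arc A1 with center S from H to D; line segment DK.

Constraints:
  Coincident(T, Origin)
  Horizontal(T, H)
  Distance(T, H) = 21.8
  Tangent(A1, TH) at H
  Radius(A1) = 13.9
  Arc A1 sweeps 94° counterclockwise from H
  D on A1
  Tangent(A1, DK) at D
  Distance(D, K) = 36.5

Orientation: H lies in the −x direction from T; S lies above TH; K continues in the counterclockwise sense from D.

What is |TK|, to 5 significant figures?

52.341

On A1, H sits at bearing -90° from S; a 94° counterclockwise sweep puts D at bearing 4°, so D = S + 13.9·(cos 4°, sin 4°) = (-7.9339, 14.870). Since A1 is tangent to DK there, SD ⟂ DK, so DK runs along (−sin 4°, cos 4°); with |DK| = 36.5, K = (-10.480, 51.281). Then |TK| = |K − T| = 52.341.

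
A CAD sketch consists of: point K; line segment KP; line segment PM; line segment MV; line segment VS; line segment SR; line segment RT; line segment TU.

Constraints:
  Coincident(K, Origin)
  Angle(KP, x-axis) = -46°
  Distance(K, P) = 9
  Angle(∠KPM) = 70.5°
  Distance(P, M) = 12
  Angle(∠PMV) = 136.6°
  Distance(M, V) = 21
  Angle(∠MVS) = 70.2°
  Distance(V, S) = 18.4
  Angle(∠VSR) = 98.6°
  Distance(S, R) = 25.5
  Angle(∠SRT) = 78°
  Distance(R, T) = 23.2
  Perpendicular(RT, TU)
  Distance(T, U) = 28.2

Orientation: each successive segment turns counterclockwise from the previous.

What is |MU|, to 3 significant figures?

24.9

K is at the origin; KP runs at -46.0° with length 9.0, so P = (6.25, -6.47). ∠KPM = 70.5° gives PM at 63.5° from the x-axis; with |PM| = 12.0, M = (11.6, 4.27). ∠PMV = 136.6° gives MV at 107° from the x-axis; with |MV| = 21.0, V = (5.50, 24.4). ∠MVS = 70.2° gives VS at -143° from the x-axis; with |VS| = 18.4, S = (-9.25, 13.4). ∠VSR = 98.6° gives SR at -61.9° from the x-axis; with |SR| = 25.5, R = (2.76, -9.13). ∠SRT = 78.0° gives RT at 40.1° from the x-axis; with |RT| = 23.2, T = (20.5, 5.81). RT ⟂ TU, so TU runs at 130°; with |TU| = 28.2, U = (2.34, 27.4). Then |MU| = |U − M| = 24.9.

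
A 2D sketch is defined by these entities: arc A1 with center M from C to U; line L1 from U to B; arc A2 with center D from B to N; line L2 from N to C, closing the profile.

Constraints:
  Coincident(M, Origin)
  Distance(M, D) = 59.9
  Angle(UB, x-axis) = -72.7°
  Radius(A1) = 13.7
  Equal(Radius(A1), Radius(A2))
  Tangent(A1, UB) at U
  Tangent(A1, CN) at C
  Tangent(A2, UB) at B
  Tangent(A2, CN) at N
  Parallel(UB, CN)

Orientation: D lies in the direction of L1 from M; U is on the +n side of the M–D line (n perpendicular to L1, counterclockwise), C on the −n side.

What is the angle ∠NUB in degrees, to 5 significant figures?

24.581°

The slot axis is L1's direction at -72.7°, so u = (cos -72.7°, sin -72.7°) = (0.29737, -0.95476) and n = (−sin -72.7°, cos -72.7°) = (0.95476, 0.29737). M is at the origin and D lies 59.9 along u from M, so D = 59.9·u = (17.813, -57.190). Tangency of A1 to both parallel lines with radius 13.7 puts U and C at M ± 13.7·n: U = (13.080, 4.0740), C = (-13.080, -4.0740). Equal radii place B and N the same way about D: B = D + 13.7·n = (30.893, -53.116), N = D − 13.7·n = (4.7325, -61.264). Then cos ∠NUB = UN·UB / (|UN||UB|), giving 24.581°.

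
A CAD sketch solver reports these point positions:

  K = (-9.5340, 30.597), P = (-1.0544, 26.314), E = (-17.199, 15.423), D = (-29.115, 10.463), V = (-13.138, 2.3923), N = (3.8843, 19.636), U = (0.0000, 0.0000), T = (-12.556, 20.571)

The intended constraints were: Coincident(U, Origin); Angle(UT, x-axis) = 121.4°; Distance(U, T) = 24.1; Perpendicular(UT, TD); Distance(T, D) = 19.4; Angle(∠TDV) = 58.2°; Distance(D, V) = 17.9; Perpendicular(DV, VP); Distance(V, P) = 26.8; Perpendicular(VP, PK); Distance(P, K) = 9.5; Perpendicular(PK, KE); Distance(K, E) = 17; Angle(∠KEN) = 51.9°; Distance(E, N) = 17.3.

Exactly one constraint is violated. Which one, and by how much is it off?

Distance(E, N) = 17.3 — off by 4.20.

U = (0.00, 0.00) ✓; UT at 121.4° ✓; |UT| = 24.10 ✓; ∠(UT, TD) = 90.00° ✓; |TD| = 19.40 ✓; ∠TDV = 58.20° ✓; |DV| = 17.90 ✓; ∠(DV, VP) = 90.00° ✓; |VP| = 26.80 ✓; ∠(VP, PK) = 90.00° ✓; |PK| = 9.500 ✓; ∠(PK, KE) = 90.00° ✓; |KE| = 17.00 ✓; ∠KEN = 51.90° ✓; |EN| = 21.50 ✗.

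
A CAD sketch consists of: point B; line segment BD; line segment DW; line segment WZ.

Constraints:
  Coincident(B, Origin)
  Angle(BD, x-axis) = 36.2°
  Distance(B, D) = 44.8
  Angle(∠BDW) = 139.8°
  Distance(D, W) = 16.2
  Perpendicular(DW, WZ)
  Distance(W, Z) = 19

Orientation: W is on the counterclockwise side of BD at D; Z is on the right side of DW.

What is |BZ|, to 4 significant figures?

69.56

B is at the origin; BD runs at 36.2° with length 44.8, so D = 44.8·(cos 36.2°, sin 36.2°) = (36.15, 26.46). ∠BDW = 139.8°, so DW runs at 36.2° + (180° − 139.8°) = 76.40° from the x-axis; with |DW| = 16.2, W = D + 16.2·(cos 76.40°, sin 76.40°) = (39.96, 42.20). DW ⟂ WZ; with |WZ| = 19.0 on the right of DW, Z = W + 19.0·(0.9720, -0.2351) = (58.43, 37.74). Then |BZ| = |Z − B| = 69.56.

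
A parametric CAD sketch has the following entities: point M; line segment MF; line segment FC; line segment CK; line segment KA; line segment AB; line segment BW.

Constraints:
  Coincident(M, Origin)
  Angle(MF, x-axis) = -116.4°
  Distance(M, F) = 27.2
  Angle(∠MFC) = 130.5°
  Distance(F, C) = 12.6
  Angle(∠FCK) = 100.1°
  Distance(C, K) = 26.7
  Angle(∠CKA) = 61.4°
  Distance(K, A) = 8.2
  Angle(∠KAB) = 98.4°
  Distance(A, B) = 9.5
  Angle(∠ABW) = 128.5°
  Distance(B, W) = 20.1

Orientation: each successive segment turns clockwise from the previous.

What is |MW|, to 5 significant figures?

49.164

∠KAB = 98.4° gives AB at -86.000° from the x-axis; with |AB| = 9.5, B = (-26.421, -13.185). ∠ABW = 128.5° gives BW at -137.50° from the x-axis; with |BW| = 20.1, W = (-41.240, -26.765). Then |MW| = |W − M| = 49.164.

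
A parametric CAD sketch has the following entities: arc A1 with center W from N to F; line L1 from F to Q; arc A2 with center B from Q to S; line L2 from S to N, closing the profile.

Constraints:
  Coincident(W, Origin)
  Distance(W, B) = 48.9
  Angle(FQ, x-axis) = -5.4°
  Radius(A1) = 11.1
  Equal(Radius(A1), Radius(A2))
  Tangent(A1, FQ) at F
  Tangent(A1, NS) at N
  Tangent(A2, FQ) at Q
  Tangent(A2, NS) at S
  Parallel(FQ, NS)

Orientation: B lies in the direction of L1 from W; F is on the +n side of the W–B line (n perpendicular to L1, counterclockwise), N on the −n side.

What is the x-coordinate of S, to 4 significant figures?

47.64

The slot axis is L1's direction at -5.4°, so u = (cos -5.4°, sin -5.4°) = (0.9956, -0.09411) and n = (−sin -5.4°, cos -5.4°) = (0.09411, 0.9956). W is at the origin and B lies 48.9 along u from W, so B = 48.9·u = (48.68, -4.602). Tangency of A1 to both parallel lines with radius 11.1 puts F and N at W ± 11.1·n: F = (1.045, 11.05), N = (-1.045, -11.05). Equal radii place Q and S the same way about B: Q = B + 11.1·n = (49.73, 6.449), S = B − 11.1·n = (47.64, -15.65). So S.x = 47.64.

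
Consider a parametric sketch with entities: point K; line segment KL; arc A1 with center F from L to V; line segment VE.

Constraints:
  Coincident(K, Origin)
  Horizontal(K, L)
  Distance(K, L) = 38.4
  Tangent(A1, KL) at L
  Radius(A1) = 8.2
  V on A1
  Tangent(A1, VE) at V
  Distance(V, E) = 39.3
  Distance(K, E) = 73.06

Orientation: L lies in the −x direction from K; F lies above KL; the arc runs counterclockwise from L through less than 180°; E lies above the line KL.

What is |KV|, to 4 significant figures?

35.29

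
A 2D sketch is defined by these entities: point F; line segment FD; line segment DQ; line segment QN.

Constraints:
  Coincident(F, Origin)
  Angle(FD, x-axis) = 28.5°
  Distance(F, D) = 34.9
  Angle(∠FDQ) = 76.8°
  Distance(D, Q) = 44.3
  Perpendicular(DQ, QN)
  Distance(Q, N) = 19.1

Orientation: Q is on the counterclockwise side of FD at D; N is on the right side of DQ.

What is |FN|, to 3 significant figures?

64.3

F is at the origin; FD runs at 28.5° with length 34.9, so D = 34.9·(cos 28.5°, sin 28.5°) = (30.7, 16.7). ∠FDQ = 76.8°, so DQ runs at 28.5° + (180° − 76.8°) = 132° from the x-axis; with |DQ| = 44.3, Q = D + 44.3·(cos 132°, sin 132°) = (1.20, 49.7). DQ is perpendicular to QN; with |QN| = 19.1 on the right of DQ, N = Q + 19.1·(0.747, 0.665) = (15.5, 62.4). Then |FN| = |N − F| = 64.3.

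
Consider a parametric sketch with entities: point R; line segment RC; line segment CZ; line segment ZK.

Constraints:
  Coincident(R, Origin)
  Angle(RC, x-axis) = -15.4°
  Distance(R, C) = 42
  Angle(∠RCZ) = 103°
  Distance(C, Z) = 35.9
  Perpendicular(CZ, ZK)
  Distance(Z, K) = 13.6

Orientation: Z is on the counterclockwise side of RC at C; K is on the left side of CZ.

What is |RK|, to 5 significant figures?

52.943

∠RCZ = 103.0°, so CZ runs at -15.4° + (180° − 103.0°) = 61.600° from the x-axis; with |CZ| = 35.9, Z = C + 35.9·(cos 61.600°, sin 61.600°) = (57.567, 20.426). CZ is perpendicular to ZK; with |ZK| = 13.6 on the left of CZ, K = Z + 13.6·(-0.87965, 0.47562) = (45.604, 26.895). Then |RK| = |K − R| = 52.943.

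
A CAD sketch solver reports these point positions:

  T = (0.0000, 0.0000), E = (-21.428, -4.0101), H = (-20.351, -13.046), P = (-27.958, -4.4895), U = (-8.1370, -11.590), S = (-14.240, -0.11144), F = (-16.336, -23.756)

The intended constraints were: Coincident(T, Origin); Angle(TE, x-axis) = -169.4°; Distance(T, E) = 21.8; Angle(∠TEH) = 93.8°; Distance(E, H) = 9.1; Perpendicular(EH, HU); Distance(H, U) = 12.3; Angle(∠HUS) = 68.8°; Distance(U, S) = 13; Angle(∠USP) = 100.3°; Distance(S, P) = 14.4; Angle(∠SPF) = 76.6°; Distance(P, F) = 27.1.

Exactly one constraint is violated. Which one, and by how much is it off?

Distance(P, F) = 27.1 — off by 4.60.

T = (0.00, 0.00) ✓; TE at -169.4° ✓; |TE| = 21.80 ✓; ∠TEH = 93.80° ✓; |EH| = 9.100 ✓; ∠(EH, HU) = 90.00° ✓; |HU| = 12.30 ✓; ∠HUS = 68.80° ✓; |US| = 13.00 ✓; ∠USP = 100.3° ✓; |SP| = 14.40 ✓; ∠SPF = 76.60° ✓; |PF| = 22.50 ✗.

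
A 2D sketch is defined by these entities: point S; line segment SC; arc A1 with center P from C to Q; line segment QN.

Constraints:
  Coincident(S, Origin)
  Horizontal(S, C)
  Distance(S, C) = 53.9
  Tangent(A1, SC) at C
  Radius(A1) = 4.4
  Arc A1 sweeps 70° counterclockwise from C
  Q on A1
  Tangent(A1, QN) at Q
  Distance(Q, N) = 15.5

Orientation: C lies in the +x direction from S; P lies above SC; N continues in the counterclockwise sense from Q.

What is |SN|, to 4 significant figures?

65.70

S is at the origin; S and C share the same y with |SC| = 53.9 and C on the +x side, so C = (53.90, 0.000). The tangent condition forces PC to be normal to SC, so P = C + (0, 4.4) = (53.90, 4.400). On A1, C sits at bearing -90° from P; a 70° counterclockwise sweep puts Q at bearing -20°, so Q = P + 4.4·(cos -20°, sin -20°) = (58.03, 2.895). Tangency of A1 to QN means the radius PQ is perpendicular to QN, so QN runs along (−sin -20°, cos -20°); with |QN| = 15.5, N = (63.34, 17.46). Then |SN| = |N − S| = 65.70.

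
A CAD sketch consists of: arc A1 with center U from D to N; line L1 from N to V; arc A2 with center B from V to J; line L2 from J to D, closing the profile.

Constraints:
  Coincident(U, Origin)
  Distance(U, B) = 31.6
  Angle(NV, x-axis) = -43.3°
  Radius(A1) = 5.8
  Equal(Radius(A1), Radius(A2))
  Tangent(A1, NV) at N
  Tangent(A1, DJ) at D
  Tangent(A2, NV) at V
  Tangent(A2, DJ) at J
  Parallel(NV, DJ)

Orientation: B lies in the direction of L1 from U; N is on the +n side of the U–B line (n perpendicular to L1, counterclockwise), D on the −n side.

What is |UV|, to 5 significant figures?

32.128

The slot axis is L1's direction at -43.3°, so u = (cos -43.3°, sin -43.3°) = (0.72777, -0.68582) and n = (−sin -43.3°, cos -43.3°) = (0.68582, 0.72777). U is at the origin and B lies 31.6 along u from U, so B = 31.6·u = (22.998, -21.672). Tangency of A1 to both parallel lines with radius 5.8 puts N and D at U ± 5.8·n: N = (3.9777, 4.2211), D = (-3.9777, -4.2211). Equal radii place V and J the same way about B: V = B + 5.8·n = (26.975, -17.451), J = B − 5.8·n = (19.020, -25.893). Then |UV| = |V − U| = 32.128.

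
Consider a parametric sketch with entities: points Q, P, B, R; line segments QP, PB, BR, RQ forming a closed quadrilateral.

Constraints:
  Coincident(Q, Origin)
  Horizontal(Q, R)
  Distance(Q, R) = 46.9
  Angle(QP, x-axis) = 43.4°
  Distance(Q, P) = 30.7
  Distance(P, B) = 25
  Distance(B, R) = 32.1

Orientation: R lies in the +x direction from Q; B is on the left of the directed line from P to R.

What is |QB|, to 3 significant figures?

55.1

Q is at the origin; Q and R share the same y with |QR| = 46.9 and R in +x, so R = (46.9, 0). QP runs at 43.4° with |QP| = 30.7, so P = (22.3, 21.1). B is determined by |PB| = 25.0 and |BR| = 32.1 together: it lies at the intersection of circle(P, 25.0) and circle(R, 32.1). With |PR| = 32.4, the foot of the radical line on PR is 9.94 from P and the perpendicular offset is √(25.0² − 9.94²) = 22.9. Taking the left-of-PR solution: B = (44.8, 32.0).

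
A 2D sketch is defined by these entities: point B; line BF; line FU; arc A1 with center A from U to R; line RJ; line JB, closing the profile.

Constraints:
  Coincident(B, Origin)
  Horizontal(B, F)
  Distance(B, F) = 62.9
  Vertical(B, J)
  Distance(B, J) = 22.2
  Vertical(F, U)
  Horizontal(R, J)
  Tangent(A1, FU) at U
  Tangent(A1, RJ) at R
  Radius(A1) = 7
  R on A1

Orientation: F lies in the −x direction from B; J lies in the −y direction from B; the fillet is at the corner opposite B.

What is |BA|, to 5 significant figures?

57.930

B is at the origin; B and F share the same y with |BF| = 62.9 and F on the −x side, so F = (-62.900, 0.0000). B and J share the same x with |BJ| = 22.2 and J on the −y side, so J = (0.0000, -22.200). The virtual corner opposite B is at (-62.900, -22.200). The tangent condition forces AU to be normal to FU and A1 meets RJ tangentially, so AR is at right angles to RJ, with radius 7.0, so the center A sits 7.0 in from both sides at A = (-55.900, -15.200). Then |BA| = |A − B| = 57.930.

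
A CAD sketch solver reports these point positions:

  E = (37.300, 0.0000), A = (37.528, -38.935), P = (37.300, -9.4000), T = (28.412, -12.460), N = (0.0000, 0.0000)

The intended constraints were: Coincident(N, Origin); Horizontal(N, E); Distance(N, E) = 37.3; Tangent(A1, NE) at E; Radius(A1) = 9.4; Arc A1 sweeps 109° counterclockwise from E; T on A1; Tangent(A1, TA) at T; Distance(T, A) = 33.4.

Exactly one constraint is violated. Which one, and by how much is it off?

Distance(T, A) = 33.4 — off by 5.40.

N = (0.00, 0.00) ✓; N.y = 0.00, E.y = 0.00 ✓; |NE| = 37.30 ✓; ∠(PE, EN) = 90.00° ✓; |PE| = 9.400 ✓; bearing(P→T) − bearing(P→E) = 109.0° ✓; |PT| = 9.400 ✓; ∠(PT, TA) = 90.00° ✓; |TA| = 28.00 ✗.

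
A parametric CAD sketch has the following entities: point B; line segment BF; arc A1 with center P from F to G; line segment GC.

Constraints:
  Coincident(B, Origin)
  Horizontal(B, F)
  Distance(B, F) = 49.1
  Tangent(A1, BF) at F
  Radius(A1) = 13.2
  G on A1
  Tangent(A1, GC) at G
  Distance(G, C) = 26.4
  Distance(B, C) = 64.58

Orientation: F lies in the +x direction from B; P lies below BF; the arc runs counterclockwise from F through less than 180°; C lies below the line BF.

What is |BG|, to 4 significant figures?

41.67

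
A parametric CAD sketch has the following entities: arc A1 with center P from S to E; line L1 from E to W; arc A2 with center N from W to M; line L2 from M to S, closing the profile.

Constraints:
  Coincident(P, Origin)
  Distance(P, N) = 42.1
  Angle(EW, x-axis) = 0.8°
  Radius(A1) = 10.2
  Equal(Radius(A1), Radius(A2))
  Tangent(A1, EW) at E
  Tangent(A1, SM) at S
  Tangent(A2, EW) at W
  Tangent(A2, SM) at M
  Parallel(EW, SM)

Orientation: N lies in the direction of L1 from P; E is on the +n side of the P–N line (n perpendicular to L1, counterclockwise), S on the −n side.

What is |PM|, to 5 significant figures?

43.318

Tangency of A1 to both parallel lines with radius 10.2 puts E and S at P ± 10.2·n: E = (-0.14241, 10.199), S = (0.14241, -10.199). Equal radii place W and M the same way about N: W = N + 10.2·n = (41.953, 10.787), M = N − 10.2·n = (42.238, -9.6112). Then |PM| = |M − P| = 43.318.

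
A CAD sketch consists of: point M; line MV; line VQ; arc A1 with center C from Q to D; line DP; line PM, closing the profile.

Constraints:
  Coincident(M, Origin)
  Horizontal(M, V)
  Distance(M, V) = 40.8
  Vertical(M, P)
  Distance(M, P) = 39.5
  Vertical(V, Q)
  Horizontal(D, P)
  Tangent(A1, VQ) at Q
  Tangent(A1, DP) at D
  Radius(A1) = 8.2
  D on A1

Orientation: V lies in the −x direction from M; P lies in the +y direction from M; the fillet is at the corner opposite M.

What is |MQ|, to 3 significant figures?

51.4

M is at the origin; MV is horizontal with |MV| = 40.8 and V on the −x side, so V = (-40.8, 0.00). M and P share the same x with |MP| = 39.5 and P on the +y side, so P = (0.00, 39.5). The virtual corner opposite M is at (-40.8, 39.5). Tangency of A1 to VQ means the radius CQ is perpendicular to VQ and since A1 is tangent to DP there, CD ⟂ DP, with radius 8.2, so the center C sits 8.2 in from both sides at C = (-32.6, 31.3). That places the tangent points at Q = (-40.8, 31.3) on VQ and D = (-32.6, 39.5) on DP. Then |MQ| = |Q − M| = 51.4.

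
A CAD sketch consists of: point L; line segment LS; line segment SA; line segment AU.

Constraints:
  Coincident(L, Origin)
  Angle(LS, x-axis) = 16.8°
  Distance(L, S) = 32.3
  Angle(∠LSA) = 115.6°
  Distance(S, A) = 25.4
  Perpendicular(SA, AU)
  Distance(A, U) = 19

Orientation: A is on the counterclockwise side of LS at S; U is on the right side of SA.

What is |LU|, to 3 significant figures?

62.2

∠LSA = 115.6°, so SA runs at 16.8° + (180° − 115.6°) = 81.2° from the x-axis; with |SA| = 25.4, A = S + 25.4·(cos 81.2°, sin 81.2°) = (34.8, 34.4). The perpendicularity gives AU at right angles to SA; with |AU| = 19.0 on the right of SA, U = A + 19.0·(0.988, -0.153) = (53.6, 31.5). Then |LU| = |U − L| = 62.2.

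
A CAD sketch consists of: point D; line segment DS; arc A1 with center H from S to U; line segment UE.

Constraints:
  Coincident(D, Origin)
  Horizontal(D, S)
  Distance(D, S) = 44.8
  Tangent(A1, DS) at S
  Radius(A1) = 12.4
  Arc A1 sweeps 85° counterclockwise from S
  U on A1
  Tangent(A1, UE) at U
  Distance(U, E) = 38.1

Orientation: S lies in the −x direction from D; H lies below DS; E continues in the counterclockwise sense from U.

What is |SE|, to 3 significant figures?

51.7

D is at the origin; DS is horizontal with |DS| = 44.8 and S on the −x side, so S = (-44.8, 0.00). The tangent condition forces HS to be normal to DS, so H = S + (0, -12.4) = (-44.8, -12.4). On A1, S sits at bearing 90° from H; an 85° counterclockwise sweep puts U at bearing 175°, so U = H + 12.4·(cos 175°, sin 175°) = (-57.2, -11.3). Since A1 is tangent to UE there, HU ⟂ UE, so UE runs along (−sin 175°, cos 175°); with |UE| = 38.1, E = (-60.5, -49.3). Then |SE| = |E − S| = 51.7.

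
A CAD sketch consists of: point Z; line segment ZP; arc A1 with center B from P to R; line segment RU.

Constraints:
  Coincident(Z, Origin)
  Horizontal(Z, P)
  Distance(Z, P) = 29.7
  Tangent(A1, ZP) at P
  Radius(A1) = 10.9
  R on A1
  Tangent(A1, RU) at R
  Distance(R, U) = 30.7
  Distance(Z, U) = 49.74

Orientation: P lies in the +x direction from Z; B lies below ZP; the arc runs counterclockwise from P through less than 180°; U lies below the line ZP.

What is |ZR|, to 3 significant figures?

23.0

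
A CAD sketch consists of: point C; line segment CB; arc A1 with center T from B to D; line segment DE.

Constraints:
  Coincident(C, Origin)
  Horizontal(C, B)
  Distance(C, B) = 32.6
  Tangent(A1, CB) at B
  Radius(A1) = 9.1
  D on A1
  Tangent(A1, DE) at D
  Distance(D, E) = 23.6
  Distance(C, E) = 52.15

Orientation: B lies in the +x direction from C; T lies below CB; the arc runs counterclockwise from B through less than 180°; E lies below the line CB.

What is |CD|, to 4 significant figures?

29.46

Checks: |CB| = 32.60 ✓; |TD| = 9.100 ✓; ∠(TD, DE) = 90.00° ✓; |DE| = 23.60 ✓; |CE| = 52.15 ✓.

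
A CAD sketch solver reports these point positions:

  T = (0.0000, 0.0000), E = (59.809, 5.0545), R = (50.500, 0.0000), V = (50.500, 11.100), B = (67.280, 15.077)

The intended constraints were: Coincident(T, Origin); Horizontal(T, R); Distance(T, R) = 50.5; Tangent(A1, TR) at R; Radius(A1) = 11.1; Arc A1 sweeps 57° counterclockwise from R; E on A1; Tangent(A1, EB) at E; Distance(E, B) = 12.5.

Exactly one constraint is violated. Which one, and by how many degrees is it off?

Tangent(A1, EB) at E — off by 3.70°.

T = (0.00, 0.00) ✓; T.y = 0.00, R.y = 0.00 ✓; |TR| = 50.50 ✓; ∠(VR, RT) = 90.00° ✓; |VR| = 11.10 ✓; bearing(V→E) − bearing(V→R) = 57.00° ✓; |VE| = 11.10 ✓; ∠(VE, EB) = 93.70° ✗; |EB| = 12.50 ✓.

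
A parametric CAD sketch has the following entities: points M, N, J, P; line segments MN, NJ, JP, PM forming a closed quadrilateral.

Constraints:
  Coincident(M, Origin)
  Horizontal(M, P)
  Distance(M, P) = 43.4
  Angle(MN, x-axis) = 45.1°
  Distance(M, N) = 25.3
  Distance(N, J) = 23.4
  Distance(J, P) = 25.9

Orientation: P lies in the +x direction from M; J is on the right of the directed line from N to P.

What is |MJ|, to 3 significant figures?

18.9

Checks: |NJ| = 23.40 ✓; |JP| = 25.90 ✓.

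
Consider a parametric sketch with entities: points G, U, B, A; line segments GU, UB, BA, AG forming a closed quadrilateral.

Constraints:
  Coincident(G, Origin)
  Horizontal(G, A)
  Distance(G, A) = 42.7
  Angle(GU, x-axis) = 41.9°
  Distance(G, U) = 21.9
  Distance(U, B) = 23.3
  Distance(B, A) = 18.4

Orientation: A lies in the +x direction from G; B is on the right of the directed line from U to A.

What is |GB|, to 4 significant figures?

26.46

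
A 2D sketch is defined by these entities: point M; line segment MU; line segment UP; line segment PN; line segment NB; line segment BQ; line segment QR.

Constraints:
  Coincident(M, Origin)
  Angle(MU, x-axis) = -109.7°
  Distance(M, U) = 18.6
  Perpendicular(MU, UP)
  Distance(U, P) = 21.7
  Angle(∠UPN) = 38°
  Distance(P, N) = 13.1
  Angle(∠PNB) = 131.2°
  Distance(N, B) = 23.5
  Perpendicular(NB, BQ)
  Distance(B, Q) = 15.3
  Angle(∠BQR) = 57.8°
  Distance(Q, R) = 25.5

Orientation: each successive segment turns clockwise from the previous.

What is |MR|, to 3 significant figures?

15.9

NB ⟂ BQ, so BQ runs at -120°; with |BQ| = 15.3, Q = (-1.78, -31.2). ∠BQR = 57.8° gives QR at 117° from the x-axis; with |QR| = 25.5, R = (-13.5, -8.53). Then |MR| = |R − M| = 15.9.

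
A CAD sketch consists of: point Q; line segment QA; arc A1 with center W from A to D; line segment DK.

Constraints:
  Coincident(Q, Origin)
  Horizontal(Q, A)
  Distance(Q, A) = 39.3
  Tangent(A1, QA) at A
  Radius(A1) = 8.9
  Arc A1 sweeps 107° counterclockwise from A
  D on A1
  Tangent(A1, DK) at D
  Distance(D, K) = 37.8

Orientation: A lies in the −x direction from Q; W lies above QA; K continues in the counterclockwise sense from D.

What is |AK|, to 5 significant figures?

47.718

Q is at the origin; QA is horizontal with |QA| = 39.3 and A on the −x side, so A = (-39.300, 0.0000). Tangency of A1 to QA means the radius WA is perpendicular to QA, so W = A + (0, 8.9) = (-39.300, 8.9000). On A1, A sits at bearing -90° from W; a 107° counterclockwise sweep puts D at bearing 17°, so D = W + 8.9·(cos 17°, sin 17°) = (-30.789, 11.502). The tangent condition forces WD to be normal to DK, so DK runs along (−sin 17°, cos 17°); with |DK| = 37.8, K = (-41.841, 47.650). Then |AK| = |K − A| = 47.718.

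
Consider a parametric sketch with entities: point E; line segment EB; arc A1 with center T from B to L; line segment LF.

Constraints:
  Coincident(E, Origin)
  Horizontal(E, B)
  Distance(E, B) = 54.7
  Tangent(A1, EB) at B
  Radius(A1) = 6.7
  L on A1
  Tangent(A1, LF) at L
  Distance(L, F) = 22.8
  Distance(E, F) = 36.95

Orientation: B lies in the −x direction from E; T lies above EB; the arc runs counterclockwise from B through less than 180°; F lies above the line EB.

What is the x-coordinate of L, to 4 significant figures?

-50.33

Checks: |TL| = 6.700 ✓; ∠(TL, LF) = 90.00° ✓; |LF| = 22.80 ✓; |EF| = 36.95 ✓.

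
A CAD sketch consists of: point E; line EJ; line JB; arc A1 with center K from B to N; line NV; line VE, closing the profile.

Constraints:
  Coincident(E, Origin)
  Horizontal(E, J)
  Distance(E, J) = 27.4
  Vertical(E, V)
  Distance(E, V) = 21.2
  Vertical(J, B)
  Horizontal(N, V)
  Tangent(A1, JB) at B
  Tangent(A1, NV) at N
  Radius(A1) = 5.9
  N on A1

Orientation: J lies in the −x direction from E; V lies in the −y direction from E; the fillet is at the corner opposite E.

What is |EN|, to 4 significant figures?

30.19

E is at the origin; E and J share the same y with |EJ| = 27.4 and J on the −x side, so J = (-27.40, 0.000). E and V share the same x with |EV| = 21.2 and V on the −y side, so V = (0.000, -21.20). The virtual corner opposite E is at (-27.40, -21.20). The tangent condition forces KB to be normal to JB and A1 meets NV tangentially, so KN is at right angles to NV, with radius 5.9, so the center K sits 5.9 in from both sides at K = (-21.50, -15.30). That places the tangent points at B = (-27.40, -15.30) on JB and N = (-21.50, -21.20) on NV. Then |EN| = |N − E| = 30.19.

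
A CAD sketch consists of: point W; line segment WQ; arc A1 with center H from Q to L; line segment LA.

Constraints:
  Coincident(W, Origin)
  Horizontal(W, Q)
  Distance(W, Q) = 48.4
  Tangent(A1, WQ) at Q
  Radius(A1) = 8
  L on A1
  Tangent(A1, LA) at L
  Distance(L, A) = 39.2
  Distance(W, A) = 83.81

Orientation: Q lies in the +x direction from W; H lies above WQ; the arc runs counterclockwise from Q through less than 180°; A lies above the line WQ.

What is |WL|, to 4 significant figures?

55.53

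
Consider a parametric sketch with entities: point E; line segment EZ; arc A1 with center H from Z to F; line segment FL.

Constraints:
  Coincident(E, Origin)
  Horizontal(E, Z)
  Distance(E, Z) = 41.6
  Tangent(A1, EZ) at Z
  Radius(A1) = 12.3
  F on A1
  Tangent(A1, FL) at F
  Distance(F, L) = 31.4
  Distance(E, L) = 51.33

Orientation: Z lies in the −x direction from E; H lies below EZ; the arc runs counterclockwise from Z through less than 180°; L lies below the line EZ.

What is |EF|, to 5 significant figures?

54.471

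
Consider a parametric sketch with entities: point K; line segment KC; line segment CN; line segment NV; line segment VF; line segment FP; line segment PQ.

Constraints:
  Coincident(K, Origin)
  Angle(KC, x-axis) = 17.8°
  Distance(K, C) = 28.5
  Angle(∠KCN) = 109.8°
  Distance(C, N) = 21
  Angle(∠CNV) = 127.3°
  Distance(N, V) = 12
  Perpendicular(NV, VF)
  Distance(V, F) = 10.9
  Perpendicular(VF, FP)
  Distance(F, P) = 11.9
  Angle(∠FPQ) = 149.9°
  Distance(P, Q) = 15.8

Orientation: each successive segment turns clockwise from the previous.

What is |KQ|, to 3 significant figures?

41.0

VF ⟂ FP, so FP runs at 74.9°; with |FP| = 11.9, P = (29.4, -5.18). ∠FPQ = 149.9° gives PQ at 44.8° from the x-axis; with |PQ| = 15.8, Q = (40.6, 5.95). Then |KQ| = |Q − K| = 41.0.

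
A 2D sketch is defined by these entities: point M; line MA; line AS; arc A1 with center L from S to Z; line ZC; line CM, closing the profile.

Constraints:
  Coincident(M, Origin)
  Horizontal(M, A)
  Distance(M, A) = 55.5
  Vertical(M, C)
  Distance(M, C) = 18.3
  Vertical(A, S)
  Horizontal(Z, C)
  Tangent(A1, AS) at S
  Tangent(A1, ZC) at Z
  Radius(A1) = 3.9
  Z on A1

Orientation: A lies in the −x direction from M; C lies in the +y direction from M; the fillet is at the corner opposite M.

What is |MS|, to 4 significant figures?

57.34

M is at the origin; M and A share the same y with |MA| = 55.5 and A on the −x side, so A = (-55.50, 0.000). M and C share the same x with |MC| = 18.3 and C on the +y side, so C = (0.000, 18.30). The virtual corner opposite M is at (-55.50, 18.30). Tangency of A1 to AS means the radius LS is perpendicular to AS and the tangent condition forces LZ to be normal to ZC, with radius 3.9, so the center L sits 3.9 in from both sides at L = (-51.60, 14.40). That places the tangent points at S = (-55.50, 14.40) on AS and Z = (-51.60, 18.30) on ZC. Then |MS| = |S − M| = 57.34.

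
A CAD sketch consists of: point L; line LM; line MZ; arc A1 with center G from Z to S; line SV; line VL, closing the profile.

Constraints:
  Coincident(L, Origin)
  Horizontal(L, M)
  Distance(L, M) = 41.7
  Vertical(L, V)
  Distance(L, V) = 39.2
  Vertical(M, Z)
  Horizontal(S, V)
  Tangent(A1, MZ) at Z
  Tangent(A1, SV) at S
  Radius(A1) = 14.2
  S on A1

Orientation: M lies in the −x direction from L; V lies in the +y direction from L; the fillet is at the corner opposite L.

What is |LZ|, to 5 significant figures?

48.620

L is at the origin; LM is horizontal with |LM| = 41.7 and M on the −x side, so M = (-41.700, 0.0000). LV is vertical with |LV| = 39.2 and V on the +y side, so V = (0.0000, 39.200). The virtual corner opposite L is at (-41.700, 39.200). Tangency of A1 to MZ means the radius GZ is perpendicular to MZ and A1 meets SV tangentially, so GS is at right angles to SV, with radius 14.2, so the center G sits 14.2 in from both sides at G = (-27.500, 25.000). That places the tangent points at Z = (-41.700, 25.000) on MZ and S = (-27.500, 39.200) on SV. Then |LZ| = |Z − L| = 48.620.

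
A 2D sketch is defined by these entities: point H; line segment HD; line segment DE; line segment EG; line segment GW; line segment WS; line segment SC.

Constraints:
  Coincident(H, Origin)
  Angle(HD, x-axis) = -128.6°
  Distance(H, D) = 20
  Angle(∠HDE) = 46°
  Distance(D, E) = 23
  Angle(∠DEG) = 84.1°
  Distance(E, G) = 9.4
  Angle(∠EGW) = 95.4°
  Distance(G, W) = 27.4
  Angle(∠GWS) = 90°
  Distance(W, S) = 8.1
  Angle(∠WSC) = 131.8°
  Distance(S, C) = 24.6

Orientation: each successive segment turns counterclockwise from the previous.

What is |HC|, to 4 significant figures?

29.62

H is at the origin; HD runs at -128.6° with length 20.0, so D = (-12.48, -15.63). ∠HDE = 46.0° gives DE at 5.400° from the x-axis; with |DE| = 23.0, E = (10.42, -13.47). ∠DEG = 84.1° gives EG at 101.3° from the x-axis; with |EG| = 9.4, G = (8.578, -4.248). ∠EGW = 95.4° gives GW at -174.1° from the x-axis; with |GW| = 27.4, W = (-18.68, -7.065). ∠GWS = 90.0° gives WS at -84.10° from the x-axis; with |WS| = 8.1, S = (-17.84, -15.12). ∠WSC = 131.8° gives SC at -35.90° from the x-axis; with |SC| = 24.6, C = (2.083, -29.55). Then |HC| = |C − H| = 29.62.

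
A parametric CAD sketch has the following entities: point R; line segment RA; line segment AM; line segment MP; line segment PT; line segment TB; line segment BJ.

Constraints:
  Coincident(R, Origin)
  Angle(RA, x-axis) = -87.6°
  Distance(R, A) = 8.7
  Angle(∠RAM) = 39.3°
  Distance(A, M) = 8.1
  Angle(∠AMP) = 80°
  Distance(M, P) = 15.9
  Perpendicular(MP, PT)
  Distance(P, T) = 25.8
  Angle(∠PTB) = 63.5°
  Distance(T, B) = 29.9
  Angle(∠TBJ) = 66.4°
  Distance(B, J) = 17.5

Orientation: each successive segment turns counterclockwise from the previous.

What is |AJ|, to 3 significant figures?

6.84

R is at the origin; RA runs at -87.6° with length 8.7, so A = (0.364, -8.69). ∠RAM = 39.3° gives AM at 53.1° from the x-axis; with |AM| = 8.1, M = (5.23, -2.21). ∠AMP = 80.0° gives MP at 153° from the x-axis; with |MP| = 15.9, P = (-8.95, 4.98). The perpendicularity gives PT at right angles to MP, so PT runs at -117°; with |PT| = 25.8, T = (-20.6, -18.0). ∠PTB = 63.5° gives TB at -0.400° from the x-axis; with |TB| = 29.9, B = (9.27, -18.2). ∠TBJ = 66.4° gives BJ at 113° from the x-axis; with |BJ| = 17.5, J = (2.38, -2.15). Then |AJ| = |J − A| = 6.84.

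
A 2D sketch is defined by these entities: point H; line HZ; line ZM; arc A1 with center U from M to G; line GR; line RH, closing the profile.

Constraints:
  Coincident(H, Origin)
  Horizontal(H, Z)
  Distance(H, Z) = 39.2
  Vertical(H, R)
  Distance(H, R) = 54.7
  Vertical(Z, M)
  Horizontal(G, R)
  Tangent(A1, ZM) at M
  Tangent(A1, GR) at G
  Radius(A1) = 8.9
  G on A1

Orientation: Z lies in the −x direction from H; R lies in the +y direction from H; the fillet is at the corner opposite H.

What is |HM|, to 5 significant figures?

60.285

The virtual corner opposite H is at (-39.200, 54.700). A1 meets ZM tangentially, so UM is at right angles to ZM and since A1 is tangent to GR there, UG ⟂ GR, with radius 8.9, so the center U sits 8.9 in from both sides at U = (-30.300, 45.800). That places the tangent points at M = (-39.200, 45.800) on ZM and G = (-30.300, 54.700) on GR. Then |HM| = |M − H| = 60.285.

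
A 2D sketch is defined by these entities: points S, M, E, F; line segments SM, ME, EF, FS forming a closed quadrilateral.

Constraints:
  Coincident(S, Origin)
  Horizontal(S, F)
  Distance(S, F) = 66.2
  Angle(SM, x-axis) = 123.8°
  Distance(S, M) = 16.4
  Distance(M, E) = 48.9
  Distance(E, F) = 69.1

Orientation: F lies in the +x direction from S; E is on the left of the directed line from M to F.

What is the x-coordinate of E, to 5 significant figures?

20.928

S is at the origin; SF is horizontal with |SF| = 66.2 and F in +x, so F = (66.2, 0). SM runs at 123.8° with |SM| = 16.4, so M = (-9.1232, 13.628). E is determined by |ME| = 48.9 and |EF| = 69.1 together: it lies at the intersection of circle(M, 48.9) and circle(F, 69.1). With |MF| = 76.546, the foot of the radical line on MF is 22.703 from M and the perpendicular offset is √(48.9² − 22.703²) = 43.310. Taking the left-of-MF solution: E = (20.928, 52.204).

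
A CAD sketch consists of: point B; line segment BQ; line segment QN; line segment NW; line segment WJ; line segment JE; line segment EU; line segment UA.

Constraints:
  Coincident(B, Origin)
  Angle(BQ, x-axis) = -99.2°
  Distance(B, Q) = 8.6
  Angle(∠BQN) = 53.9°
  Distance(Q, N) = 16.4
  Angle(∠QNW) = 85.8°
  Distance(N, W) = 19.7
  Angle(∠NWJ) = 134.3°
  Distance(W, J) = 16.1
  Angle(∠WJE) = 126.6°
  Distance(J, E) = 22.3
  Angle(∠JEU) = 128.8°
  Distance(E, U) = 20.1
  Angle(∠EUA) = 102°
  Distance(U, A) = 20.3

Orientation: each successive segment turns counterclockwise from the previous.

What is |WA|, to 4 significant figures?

36.66

B is at the origin; BQ runs at -99.2° with length 8.6, so Q = (-1.375, -8.489). ∠BQN = 53.9° gives QN at 26.90° from the x-axis; with |QN| = 16.4, N = (13.25, -1.069). ∠QNW = 85.8° gives NW at 121.1° from the x-axis; with |NW| = 19.7, W = (3.075, 15.80). ∠NWJ = 134.3° gives WJ at 166.8° from the x-axis; with |WJ| = 16.1, J = (-12.60, 19.48). ∠WJE = 126.6° gives JE at -139.8° from the x-axis; with |JE| = 22.3, E = (-29.63, 5.082). ∠JEU = 128.8° gives EU at -88.60° from the x-axis; with |EU| = 20.1, U = (-29.14, -15.01). ∠EUA = 102.0° gives UA at -10.60° from the x-axis; with |UA| = 20.3, A = (-9.188, -18.75). Then |WA| = |A − W| = 36.66.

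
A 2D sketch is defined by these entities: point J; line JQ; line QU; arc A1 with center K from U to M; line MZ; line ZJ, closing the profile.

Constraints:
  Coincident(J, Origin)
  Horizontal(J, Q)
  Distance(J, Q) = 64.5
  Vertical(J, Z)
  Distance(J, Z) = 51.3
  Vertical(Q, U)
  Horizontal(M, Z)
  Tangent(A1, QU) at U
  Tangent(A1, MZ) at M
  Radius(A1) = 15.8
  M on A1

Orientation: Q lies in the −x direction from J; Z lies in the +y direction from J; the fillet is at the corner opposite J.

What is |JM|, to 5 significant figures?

70.735

J is at the origin; JQ is horizontal with |JQ| = 64.5 and Q on the −x side, so Q = (-64.500, 0.0000). J and Z share the same x with |JZ| = 51.3 and Z on the +y side, so Z = (0.0000, 51.300). The virtual corner opposite J is at (-64.500, 51.300). Since A1 is tangent to QU there, KU ⟂ QU and since A1 is tangent to MZ there, KM ⟂ MZ, with radius 15.8, so the center K sits 15.8 in from both sides at K = (-48.700, 35.500). That places the tangent points at U = (-64.500, 35.500) on QU and M = (-48.700, 51.300) on MZ. Then |JM| = |M − J| = 70.735.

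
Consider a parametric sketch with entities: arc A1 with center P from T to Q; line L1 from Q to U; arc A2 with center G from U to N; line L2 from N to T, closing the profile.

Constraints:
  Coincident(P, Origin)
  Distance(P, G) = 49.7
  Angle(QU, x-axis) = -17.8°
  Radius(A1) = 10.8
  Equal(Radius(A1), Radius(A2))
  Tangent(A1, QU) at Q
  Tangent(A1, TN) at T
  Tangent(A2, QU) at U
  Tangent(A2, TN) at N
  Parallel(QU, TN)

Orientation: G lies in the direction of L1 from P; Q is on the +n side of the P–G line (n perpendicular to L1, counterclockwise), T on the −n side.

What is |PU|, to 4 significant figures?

50.86

The slot axis is L1's direction at -17.8°, so u = (cos -17.8°, sin -17.8°) = (0.9521, -0.3057) and n = (−sin -17.8°, cos -17.8°) = (0.3057, 0.9521). P is at the origin and G lies 49.7 along u from P, so G = 49.7·u = (47.32, -15.19). Tangency of A1 to both parallel lines with radius 10.8 puts Q and T at P ± 10.8·n: Q = (3.302, 10.28), T = (-3.302, -10.28). Equal radii place U and N the same way about G: U = G + 10.8·n = (50.62, -4.910), N = G − 10.8·n = (44.02, -25.48). Then |PU| = |U − P| = 50.86.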